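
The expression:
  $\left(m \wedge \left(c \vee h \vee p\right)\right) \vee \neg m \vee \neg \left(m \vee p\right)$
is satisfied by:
  {h: True, p: True, c: True, m: False}
  {h: True, p: True, m: False, c: False}
  {h: True, c: True, m: False, p: False}
  {h: True, m: False, c: False, p: False}
  {p: True, c: True, m: False, h: False}
  {p: True, m: False, c: False, h: False}
  {c: True, p: False, m: False, h: False}
  {p: False, m: False, c: False, h: False}
  {p: True, h: True, m: True, c: True}
  {p: True, h: True, m: True, c: False}
  {h: True, m: True, c: True, p: False}
  {h: True, m: True, p: False, c: False}
  {c: True, m: True, p: True, h: False}
  {m: True, p: True, h: False, c: False}
  {m: True, c: True, h: False, p: False}


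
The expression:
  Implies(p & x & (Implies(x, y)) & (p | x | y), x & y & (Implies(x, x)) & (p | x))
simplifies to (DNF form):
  True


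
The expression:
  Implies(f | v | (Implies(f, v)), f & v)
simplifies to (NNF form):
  f & v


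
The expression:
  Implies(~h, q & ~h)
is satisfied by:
  {q: True, h: True}
  {q: True, h: False}
  {h: True, q: False}


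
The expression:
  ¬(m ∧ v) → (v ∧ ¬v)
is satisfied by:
  {m: True, v: True}


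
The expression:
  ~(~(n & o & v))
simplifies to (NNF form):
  n & o & v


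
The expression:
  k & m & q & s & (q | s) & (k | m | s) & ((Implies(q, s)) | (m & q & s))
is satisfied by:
  {m: True, s: True, q: True, k: True}


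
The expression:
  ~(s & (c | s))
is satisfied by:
  {s: False}


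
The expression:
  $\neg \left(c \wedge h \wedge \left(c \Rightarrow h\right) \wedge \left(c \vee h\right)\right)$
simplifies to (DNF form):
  $\neg c \vee \neg h$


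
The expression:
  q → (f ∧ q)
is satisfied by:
  {f: True, q: False}
  {q: False, f: False}
  {q: True, f: True}


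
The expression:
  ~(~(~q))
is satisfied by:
  {q: False}


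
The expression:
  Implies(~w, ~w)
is always true.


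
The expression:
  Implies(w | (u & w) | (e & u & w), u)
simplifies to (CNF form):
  u | ~w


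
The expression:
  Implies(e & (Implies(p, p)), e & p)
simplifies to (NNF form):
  p | ~e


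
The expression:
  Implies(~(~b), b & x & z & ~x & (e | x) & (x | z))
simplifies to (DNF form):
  ~b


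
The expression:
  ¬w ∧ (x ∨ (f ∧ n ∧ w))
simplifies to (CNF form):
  x ∧ ¬w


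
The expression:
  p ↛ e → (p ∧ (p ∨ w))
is always true.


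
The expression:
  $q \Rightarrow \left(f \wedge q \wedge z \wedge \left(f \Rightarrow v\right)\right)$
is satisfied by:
  {f: True, z: True, v: True, q: False}
  {f: True, z: True, v: False, q: False}
  {f: True, v: True, z: False, q: False}
  {f: True, v: False, z: False, q: False}
  {z: True, v: True, f: False, q: False}
  {z: True, v: False, f: False, q: False}
  {v: True, f: False, z: False, q: False}
  {v: False, f: False, z: False, q: False}
  {q: True, f: True, z: True, v: True}


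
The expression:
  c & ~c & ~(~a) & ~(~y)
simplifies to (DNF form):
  False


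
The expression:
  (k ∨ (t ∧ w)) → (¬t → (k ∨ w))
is always true.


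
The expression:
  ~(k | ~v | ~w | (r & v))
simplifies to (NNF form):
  v & w & ~k & ~r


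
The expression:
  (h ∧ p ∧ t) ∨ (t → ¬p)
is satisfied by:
  {h: True, p: False, t: False}
  {p: False, t: False, h: False}
  {t: True, h: True, p: False}
  {t: True, p: False, h: False}
  {h: True, p: True, t: False}
  {p: True, h: False, t: False}
  {t: True, p: True, h: True}


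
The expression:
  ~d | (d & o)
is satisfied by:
  {o: True, d: False}
  {d: False, o: False}
  {d: True, o: True}


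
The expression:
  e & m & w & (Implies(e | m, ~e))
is never true.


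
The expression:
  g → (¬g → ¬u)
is always true.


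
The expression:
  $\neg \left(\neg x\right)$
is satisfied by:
  {x: True}


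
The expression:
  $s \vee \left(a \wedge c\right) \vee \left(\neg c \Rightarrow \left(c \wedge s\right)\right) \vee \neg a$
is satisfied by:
  {c: True, s: True, a: False}
  {c: True, s: False, a: False}
  {s: True, c: False, a: False}
  {c: False, s: False, a: False}
  {a: True, c: True, s: True}
  {a: True, c: True, s: False}
  {a: True, s: True, c: False}


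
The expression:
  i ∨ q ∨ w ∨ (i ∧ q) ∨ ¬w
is always true.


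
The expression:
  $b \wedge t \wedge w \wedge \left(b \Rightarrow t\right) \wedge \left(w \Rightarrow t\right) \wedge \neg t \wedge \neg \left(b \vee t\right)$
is never true.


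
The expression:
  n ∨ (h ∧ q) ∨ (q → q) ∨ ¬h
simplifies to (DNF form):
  True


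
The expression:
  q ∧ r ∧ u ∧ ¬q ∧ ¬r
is never true.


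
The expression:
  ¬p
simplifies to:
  ¬p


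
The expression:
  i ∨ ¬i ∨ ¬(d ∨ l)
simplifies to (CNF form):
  True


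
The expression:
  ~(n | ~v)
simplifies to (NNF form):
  v & ~n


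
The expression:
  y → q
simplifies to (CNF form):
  q ∨ ¬y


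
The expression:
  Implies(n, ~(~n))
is always true.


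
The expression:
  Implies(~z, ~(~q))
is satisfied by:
  {q: True, z: True}
  {q: True, z: False}
  {z: True, q: False}


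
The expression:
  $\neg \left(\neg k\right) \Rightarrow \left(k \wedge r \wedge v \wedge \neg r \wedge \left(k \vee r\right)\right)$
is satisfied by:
  {k: False}


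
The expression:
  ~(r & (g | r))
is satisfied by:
  {r: False}


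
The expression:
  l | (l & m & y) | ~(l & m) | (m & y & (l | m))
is always true.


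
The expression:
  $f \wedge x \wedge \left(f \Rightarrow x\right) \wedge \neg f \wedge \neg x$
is never true.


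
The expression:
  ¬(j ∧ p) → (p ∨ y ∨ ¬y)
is always true.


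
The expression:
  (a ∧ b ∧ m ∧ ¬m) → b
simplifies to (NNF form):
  True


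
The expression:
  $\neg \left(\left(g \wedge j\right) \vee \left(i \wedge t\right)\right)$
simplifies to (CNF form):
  $\left(\neg g \vee \neg j\right) \wedge \left(\neg i \vee \neg t\right) \wedge \left(\neg g \vee \neg i \vee \neg j\right) \wedge \left(\neg g \vee \neg i \vee \neg t\right) \wedge \left(\neg g \vee \neg j \vee \neg t\right) \wedge \left(\neg i \vee \neg j \vee \neg t\right) \wedge \left(\neg g \vee \neg i \vee \neg j \vee \neg t\right)$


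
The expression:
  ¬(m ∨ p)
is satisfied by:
  {p: False, m: False}


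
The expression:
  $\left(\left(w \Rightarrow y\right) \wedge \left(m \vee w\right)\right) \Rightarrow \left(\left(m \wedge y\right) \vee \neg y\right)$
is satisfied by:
  {m: True, w: False, y: False}
  {w: False, y: False, m: False}
  {y: True, m: True, w: False}
  {y: True, w: False, m: False}
  {m: True, w: True, y: False}
  {w: True, m: False, y: False}
  {y: True, w: True, m: True}


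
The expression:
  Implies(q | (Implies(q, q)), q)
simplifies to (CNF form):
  q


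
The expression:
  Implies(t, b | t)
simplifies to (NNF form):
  True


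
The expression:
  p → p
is always true.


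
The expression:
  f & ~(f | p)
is never true.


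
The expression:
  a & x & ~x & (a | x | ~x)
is never true.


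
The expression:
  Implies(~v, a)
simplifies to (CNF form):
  a | v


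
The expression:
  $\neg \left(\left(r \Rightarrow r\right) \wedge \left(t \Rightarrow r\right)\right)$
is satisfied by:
  {t: True, r: False}


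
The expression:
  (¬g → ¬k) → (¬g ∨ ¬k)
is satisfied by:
  {g: False, k: False}
  {k: True, g: False}
  {g: True, k: False}


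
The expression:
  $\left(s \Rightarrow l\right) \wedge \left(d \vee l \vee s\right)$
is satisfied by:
  {l: True, d: True, s: False}
  {l: True, d: False, s: False}
  {l: True, s: True, d: True}
  {l: True, s: True, d: False}
  {d: True, s: False, l: False}


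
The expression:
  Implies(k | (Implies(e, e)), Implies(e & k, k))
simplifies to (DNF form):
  True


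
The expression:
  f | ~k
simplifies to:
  f | ~k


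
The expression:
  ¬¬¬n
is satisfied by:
  {n: False}


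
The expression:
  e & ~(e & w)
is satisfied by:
  {e: True, w: False}


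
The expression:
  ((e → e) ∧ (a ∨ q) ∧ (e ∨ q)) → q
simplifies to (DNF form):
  q ∨ ¬a ∨ ¬e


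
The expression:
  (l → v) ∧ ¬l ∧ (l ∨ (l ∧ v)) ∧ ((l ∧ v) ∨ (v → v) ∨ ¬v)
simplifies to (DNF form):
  False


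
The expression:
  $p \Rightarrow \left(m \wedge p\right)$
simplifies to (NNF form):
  $m \vee \neg p$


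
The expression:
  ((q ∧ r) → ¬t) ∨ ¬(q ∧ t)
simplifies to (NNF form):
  ¬q ∨ ¬r ∨ ¬t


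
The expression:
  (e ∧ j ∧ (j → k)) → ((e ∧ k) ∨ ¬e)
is always true.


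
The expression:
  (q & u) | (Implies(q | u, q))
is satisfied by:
  {q: True, u: False}
  {u: False, q: False}
  {u: True, q: True}


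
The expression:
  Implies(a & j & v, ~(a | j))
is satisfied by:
  {v: False, a: False, j: False}
  {j: True, v: False, a: False}
  {a: True, v: False, j: False}
  {j: True, a: True, v: False}
  {v: True, j: False, a: False}
  {j: True, v: True, a: False}
  {a: True, v: True, j: False}


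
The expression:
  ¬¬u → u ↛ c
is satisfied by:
  {u: False, c: False}
  {c: True, u: False}
  {u: True, c: False}


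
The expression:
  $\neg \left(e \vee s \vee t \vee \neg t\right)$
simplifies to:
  $\text{False}$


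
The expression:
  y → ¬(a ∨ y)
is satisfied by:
  {y: False}


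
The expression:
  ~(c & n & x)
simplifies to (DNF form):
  ~c | ~n | ~x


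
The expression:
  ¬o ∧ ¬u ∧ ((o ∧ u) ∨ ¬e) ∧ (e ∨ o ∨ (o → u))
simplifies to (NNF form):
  ¬e ∧ ¬o ∧ ¬u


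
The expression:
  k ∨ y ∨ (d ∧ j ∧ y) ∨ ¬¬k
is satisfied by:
  {y: True, k: True}
  {y: True, k: False}
  {k: True, y: False}


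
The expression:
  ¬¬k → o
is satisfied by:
  {o: True, k: False}
  {k: False, o: False}
  {k: True, o: True}


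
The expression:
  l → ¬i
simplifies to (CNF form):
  ¬i ∨ ¬l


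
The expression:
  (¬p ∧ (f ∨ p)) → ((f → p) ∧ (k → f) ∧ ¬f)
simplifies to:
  p ∨ ¬f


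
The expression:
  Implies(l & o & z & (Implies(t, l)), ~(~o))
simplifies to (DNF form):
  True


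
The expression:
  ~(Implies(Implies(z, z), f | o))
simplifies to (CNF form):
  ~f & ~o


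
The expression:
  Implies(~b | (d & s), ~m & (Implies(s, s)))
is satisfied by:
  {b: True, s: False, d: False, m: False}
  {b: True, d: True, s: False, m: False}
  {b: True, s: True, d: False, m: False}
  {b: True, d: True, s: True, m: False}
  {b: False, s: False, d: False, m: False}
  {d: True, b: False, s: False, m: False}
  {s: True, b: False, d: False, m: False}
  {d: True, s: True, b: False, m: False}
  {m: True, b: True, s: False, d: False}
  {m: True, d: True, b: True, s: False}
  {m: True, b: True, s: True, d: False}


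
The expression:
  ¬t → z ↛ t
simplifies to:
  t ∨ z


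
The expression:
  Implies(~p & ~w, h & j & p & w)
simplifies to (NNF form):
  p | w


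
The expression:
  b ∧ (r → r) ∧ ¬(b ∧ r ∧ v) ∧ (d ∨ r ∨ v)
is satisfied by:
  {b: True, d: True, v: False, r: False}
  {b: True, r: True, d: True, v: False}
  {b: True, r: True, v: False, d: False}
  {b: True, d: True, v: True, r: False}
  {b: True, d: False, v: True, r: False}


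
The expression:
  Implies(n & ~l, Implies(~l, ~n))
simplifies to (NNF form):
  l | ~n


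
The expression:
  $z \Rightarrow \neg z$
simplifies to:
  $\neg z$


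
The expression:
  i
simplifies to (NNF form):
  i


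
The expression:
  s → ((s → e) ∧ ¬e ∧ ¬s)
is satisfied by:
  {s: False}


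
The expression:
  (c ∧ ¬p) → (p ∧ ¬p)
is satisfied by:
  {p: True, c: False}
  {c: False, p: False}
  {c: True, p: True}


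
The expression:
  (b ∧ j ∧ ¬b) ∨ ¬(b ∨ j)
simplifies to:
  ¬b ∧ ¬j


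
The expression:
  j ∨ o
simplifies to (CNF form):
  j ∨ o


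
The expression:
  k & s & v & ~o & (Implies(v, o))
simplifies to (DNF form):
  False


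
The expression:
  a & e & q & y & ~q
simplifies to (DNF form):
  False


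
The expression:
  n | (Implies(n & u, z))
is always true.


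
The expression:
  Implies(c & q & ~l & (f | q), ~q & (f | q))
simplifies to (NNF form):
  l | ~c | ~q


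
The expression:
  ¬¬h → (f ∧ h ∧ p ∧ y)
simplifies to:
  (f ∧ p ∧ y) ∨ ¬h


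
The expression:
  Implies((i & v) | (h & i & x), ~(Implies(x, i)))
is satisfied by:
  {h: False, v: False, i: False, x: False}
  {x: True, h: False, v: False, i: False}
  {h: True, x: False, v: False, i: False}
  {x: True, h: True, v: False, i: False}
  {v: True, x: False, h: False, i: False}
  {v: True, x: True, h: False, i: False}
  {v: True, h: True, x: False, i: False}
  {x: True, v: True, h: True, i: False}
  {i: True, x: False, h: False, v: False}
  {i: True, x: True, h: False, v: False}
  {i: True, h: True, x: False, v: False}


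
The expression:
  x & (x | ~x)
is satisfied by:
  {x: True}


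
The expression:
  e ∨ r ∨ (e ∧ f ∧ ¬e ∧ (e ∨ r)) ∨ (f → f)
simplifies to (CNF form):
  True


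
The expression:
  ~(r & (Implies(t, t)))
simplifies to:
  ~r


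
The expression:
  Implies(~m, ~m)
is always true.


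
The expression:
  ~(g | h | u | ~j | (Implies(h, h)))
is never true.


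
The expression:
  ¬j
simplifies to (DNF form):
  ¬j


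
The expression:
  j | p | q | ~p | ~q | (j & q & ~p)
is always true.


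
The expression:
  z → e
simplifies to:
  e ∨ ¬z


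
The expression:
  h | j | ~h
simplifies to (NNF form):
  True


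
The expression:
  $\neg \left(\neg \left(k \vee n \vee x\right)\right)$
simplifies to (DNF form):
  $k \vee n \vee x$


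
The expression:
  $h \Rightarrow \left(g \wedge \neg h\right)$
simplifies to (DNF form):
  $\neg h$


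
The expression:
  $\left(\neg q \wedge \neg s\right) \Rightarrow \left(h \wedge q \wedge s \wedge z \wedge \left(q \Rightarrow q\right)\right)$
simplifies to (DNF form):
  $q \vee s$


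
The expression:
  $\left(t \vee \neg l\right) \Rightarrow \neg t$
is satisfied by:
  {t: False}


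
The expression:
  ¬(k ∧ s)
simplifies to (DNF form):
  ¬k ∨ ¬s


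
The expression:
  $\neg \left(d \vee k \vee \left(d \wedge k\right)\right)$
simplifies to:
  $\neg d \wedge \neg k$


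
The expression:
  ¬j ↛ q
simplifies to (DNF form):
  q ∨ ¬j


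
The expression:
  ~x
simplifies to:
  ~x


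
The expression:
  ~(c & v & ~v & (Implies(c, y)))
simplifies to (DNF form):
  True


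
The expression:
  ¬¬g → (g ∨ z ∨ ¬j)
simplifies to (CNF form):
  True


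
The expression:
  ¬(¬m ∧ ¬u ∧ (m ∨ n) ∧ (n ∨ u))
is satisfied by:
  {m: True, u: True, n: False}
  {m: True, u: False, n: False}
  {u: True, m: False, n: False}
  {m: False, u: False, n: False}
  {n: True, m: True, u: True}
  {n: True, m: True, u: False}
  {n: True, u: True, m: False}


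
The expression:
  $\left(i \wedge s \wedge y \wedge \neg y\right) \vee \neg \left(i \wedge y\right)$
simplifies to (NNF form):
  $\neg i \vee \neg y$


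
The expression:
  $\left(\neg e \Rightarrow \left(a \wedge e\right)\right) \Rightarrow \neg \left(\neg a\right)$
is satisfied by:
  {a: True, e: False}
  {e: False, a: False}
  {e: True, a: True}


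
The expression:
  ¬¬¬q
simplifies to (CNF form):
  ¬q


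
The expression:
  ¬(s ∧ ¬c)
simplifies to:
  c ∨ ¬s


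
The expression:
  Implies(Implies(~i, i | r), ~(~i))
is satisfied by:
  {i: True, r: False}
  {r: False, i: False}
  {r: True, i: True}


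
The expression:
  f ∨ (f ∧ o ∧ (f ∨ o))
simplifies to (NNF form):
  f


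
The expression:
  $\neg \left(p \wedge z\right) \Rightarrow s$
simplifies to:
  $s \vee \left(p \wedge z\right)$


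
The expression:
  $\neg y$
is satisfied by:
  {y: False}


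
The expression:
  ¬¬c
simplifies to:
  c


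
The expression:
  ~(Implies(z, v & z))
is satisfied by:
  {z: True, v: False}


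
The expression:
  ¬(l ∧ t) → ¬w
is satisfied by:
  {t: True, l: True, w: False}
  {t: True, l: False, w: False}
  {l: True, t: False, w: False}
  {t: False, l: False, w: False}
  {t: True, w: True, l: True}


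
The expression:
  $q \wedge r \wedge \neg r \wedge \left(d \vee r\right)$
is never true.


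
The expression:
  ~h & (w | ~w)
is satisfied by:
  {h: False}


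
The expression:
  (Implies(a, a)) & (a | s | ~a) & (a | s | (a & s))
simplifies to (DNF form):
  a | s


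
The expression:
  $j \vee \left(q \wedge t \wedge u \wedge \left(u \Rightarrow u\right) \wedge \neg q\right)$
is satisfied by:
  {j: True}


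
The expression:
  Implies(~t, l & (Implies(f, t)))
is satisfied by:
  {t: True, l: True, f: False}
  {t: True, l: False, f: False}
  {f: True, t: True, l: True}
  {f: True, t: True, l: False}
  {l: True, f: False, t: False}


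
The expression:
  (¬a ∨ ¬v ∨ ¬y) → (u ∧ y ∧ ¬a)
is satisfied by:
  {v: True, u: True, y: True, a: False}
  {u: True, y: True, v: False, a: False}
  {a: True, v: True, u: True, y: True}
  {a: True, v: True, y: True, u: False}


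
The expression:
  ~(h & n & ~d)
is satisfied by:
  {d: True, h: False, n: False}
  {h: False, n: False, d: False}
  {n: True, d: True, h: False}
  {n: True, h: False, d: False}
  {d: True, h: True, n: False}
  {h: True, d: False, n: False}
  {n: True, h: True, d: True}


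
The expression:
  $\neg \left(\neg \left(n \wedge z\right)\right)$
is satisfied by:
  {z: True, n: True}


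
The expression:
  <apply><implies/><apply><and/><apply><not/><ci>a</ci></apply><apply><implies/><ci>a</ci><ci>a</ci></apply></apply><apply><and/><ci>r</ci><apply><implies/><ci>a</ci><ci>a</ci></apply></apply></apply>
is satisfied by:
  {r: True, a: True}
  {r: True, a: False}
  {a: True, r: False}


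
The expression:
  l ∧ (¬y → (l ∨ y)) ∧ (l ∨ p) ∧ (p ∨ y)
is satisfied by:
  {y: True, p: True, l: True}
  {y: True, l: True, p: False}
  {p: True, l: True, y: False}


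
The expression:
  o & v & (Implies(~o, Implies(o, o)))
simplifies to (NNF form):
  o & v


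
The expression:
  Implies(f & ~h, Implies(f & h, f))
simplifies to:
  True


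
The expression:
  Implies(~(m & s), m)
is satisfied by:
  {m: True}


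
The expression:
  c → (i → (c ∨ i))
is always true.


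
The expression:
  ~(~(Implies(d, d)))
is always true.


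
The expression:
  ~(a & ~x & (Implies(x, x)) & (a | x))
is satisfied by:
  {x: True, a: False}
  {a: False, x: False}
  {a: True, x: True}


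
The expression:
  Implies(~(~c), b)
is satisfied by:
  {b: True, c: False}
  {c: False, b: False}
  {c: True, b: True}


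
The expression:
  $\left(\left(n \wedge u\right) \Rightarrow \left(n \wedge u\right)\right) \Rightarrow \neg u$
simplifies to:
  $\neg u$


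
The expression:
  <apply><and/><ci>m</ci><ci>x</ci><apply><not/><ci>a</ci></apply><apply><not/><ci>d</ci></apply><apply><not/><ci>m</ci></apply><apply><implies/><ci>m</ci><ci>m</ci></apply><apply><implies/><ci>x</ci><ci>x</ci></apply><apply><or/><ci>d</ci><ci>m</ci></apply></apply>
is never true.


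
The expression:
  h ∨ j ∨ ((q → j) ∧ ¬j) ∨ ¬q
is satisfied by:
  {h: True, j: True, q: False}
  {h: True, j: False, q: False}
  {j: True, h: False, q: False}
  {h: False, j: False, q: False}
  {q: True, h: True, j: True}
  {q: True, h: True, j: False}
  {q: True, j: True, h: False}


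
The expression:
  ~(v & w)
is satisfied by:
  {w: False, v: False}
  {v: True, w: False}
  {w: True, v: False}


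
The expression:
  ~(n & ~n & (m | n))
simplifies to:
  True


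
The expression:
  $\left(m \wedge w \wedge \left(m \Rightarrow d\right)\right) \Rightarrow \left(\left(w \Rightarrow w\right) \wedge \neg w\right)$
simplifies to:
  $\neg d \vee \neg m \vee \neg w$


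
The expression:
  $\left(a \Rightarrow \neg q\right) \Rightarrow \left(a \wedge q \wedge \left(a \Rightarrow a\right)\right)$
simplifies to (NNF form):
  $a \wedge q$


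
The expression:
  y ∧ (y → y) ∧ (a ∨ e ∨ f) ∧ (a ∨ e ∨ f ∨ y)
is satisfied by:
  {a: True, e: True, f: True, y: True}
  {a: True, e: True, y: True, f: False}
  {a: True, f: True, y: True, e: False}
  {a: True, y: True, f: False, e: False}
  {e: True, y: True, f: True, a: False}
  {e: True, y: True, f: False, a: False}
  {y: True, f: True, e: False, a: False}


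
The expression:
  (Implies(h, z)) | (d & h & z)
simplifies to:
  z | ~h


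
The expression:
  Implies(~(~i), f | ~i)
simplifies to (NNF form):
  f | ~i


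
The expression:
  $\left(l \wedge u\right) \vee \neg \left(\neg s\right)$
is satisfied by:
  {l: True, s: True, u: True}
  {l: True, s: True, u: False}
  {s: True, u: True, l: False}
  {s: True, u: False, l: False}
  {l: True, u: True, s: False}


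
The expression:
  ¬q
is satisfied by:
  {q: False}


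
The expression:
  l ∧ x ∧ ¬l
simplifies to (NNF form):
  False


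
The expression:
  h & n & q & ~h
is never true.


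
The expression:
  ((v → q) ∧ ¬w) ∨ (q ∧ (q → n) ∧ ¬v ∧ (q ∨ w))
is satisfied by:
  {n: True, q: True, v: False, w: False}
  {q: True, n: False, v: False, w: False}
  {n: True, q: False, v: False, w: False}
  {n: False, q: False, v: False, w: False}
  {n: True, v: True, q: True, w: False}
  {v: True, q: True, n: False, w: False}
  {w: True, n: True, q: True, v: False}


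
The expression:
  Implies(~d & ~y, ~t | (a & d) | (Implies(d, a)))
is always true.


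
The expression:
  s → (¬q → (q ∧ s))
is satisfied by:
  {q: True, s: False}
  {s: False, q: False}
  {s: True, q: True}


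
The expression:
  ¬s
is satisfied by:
  {s: False}


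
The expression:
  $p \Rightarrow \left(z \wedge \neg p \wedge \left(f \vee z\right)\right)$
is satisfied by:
  {p: False}


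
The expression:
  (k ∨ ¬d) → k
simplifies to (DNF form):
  d ∨ k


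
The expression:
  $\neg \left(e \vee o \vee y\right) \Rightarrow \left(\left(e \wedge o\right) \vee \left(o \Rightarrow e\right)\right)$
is always true.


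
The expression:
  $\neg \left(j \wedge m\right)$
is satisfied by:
  {m: False, j: False}
  {j: True, m: False}
  {m: True, j: False}


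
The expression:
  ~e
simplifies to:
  ~e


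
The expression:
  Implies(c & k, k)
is always true.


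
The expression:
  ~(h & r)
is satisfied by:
  {h: False, r: False}
  {r: True, h: False}
  {h: True, r: False}


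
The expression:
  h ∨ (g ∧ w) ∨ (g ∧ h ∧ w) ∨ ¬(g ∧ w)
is always true.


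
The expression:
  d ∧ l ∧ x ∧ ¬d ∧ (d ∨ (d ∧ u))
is never true.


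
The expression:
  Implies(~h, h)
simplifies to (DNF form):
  h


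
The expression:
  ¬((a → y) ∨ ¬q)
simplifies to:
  a ∧ q ∧ ¬y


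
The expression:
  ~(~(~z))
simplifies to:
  ~z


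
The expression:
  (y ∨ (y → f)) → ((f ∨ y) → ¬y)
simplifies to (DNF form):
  ¬y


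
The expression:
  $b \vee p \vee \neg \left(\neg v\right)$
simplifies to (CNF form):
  $b \vee p \vee v$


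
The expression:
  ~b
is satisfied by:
  {b: False}


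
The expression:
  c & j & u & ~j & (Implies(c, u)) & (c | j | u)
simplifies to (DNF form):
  False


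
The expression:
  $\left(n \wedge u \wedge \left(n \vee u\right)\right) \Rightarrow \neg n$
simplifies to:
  $\neg n \vee \neg u$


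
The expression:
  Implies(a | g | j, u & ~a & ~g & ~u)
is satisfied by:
  {g: False, j: False, a: False}


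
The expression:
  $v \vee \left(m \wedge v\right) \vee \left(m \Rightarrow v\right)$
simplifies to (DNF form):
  $v \vee \neg m$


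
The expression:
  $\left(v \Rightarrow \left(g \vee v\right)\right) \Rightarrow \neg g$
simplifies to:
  $\neg g$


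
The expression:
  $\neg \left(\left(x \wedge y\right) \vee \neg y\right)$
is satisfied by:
  {y: True, x: False}


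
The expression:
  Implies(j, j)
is always true.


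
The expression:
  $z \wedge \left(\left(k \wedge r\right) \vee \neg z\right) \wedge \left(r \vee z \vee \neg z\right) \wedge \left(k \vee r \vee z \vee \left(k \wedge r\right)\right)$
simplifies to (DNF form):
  $k \wedge r \wedge z$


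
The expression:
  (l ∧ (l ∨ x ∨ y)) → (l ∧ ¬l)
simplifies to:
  ¬l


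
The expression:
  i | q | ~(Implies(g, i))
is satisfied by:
  {i: True, q: True, g: True}
  {i: True, q: True, g: False}
  {i: True, g: True, q: False}
  {i: True, g: False, q: False}
  {q: True, g: True, i: False}
  {q: True, g: False, i: False}
  {g: True, q: False, i: False}


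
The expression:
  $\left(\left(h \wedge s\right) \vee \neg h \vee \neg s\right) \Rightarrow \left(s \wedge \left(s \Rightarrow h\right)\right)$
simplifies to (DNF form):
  $h \wedge s$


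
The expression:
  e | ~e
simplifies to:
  True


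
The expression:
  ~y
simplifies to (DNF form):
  ~y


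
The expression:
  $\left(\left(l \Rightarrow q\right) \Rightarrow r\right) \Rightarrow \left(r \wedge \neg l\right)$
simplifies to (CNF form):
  $\left(q \vee \neg l\right) \wedge \left(\neg l \vee \neg r\right)$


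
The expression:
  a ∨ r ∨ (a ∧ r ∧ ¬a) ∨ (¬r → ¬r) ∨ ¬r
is always true.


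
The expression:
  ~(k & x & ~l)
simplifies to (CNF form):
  l | ~k | ~x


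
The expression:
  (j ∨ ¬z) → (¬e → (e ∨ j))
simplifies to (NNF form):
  e ∨ j ∨ z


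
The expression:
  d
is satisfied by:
  {d: True}


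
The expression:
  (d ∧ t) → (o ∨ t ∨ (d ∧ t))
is always true.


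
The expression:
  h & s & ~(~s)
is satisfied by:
  {h: True, s: True}


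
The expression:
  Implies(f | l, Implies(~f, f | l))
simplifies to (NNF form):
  True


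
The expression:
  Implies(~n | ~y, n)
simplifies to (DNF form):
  n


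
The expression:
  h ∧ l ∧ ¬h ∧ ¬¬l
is never true.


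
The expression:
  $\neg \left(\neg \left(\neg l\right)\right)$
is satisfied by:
  {l: False}


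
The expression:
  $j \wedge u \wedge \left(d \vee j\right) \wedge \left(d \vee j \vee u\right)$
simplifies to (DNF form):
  $j \wedge u$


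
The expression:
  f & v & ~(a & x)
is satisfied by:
  {f: True, v: True, x: False, a: False}
  {a: True, f: True, v: True, x: False}
  {x: True, f: True, v: True, a: False}


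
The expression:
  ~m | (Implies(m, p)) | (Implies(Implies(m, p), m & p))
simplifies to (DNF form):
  True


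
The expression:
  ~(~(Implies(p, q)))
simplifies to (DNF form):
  q | ~p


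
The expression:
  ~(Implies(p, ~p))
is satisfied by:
  {p: True}


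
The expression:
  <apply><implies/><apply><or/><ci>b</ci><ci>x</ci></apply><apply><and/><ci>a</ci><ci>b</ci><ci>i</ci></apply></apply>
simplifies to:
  <apply><and/><apply><or/><ci>a</ci><apply><not/><ci>b</ci></apply></apply><apply><or/><ci>b</ci><apply><not/><ci>x</ci></apply></apply><apply><or/><ci>i</ci><apply><not/><ci>b</ci></apply></apply></apply>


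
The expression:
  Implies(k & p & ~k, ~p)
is always true.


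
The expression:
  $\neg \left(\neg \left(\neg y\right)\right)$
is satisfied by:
  {y: False}


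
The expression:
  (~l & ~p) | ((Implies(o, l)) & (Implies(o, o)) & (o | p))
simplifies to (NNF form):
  (l & p) | (o & ~p) | (~l & ~o)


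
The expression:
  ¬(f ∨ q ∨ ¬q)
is never true.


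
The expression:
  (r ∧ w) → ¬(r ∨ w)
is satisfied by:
  {w: False, r: False}
  {r: True, w: False}
  {w: True, r: False}


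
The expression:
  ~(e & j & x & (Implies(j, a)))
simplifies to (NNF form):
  ~a | ~e | ~j | ~x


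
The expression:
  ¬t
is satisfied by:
  {t: False}


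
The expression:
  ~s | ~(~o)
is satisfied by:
  {o: True, s: False}
  {s: False, o: False}
  {s: True, o: True}


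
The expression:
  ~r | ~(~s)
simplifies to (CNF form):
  s | ~r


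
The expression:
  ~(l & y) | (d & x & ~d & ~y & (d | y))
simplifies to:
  ~l | ~y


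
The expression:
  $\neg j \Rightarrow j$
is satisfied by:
  {j: True}


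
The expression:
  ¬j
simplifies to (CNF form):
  ¬j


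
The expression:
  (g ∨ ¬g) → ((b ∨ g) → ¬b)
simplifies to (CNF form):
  ¬b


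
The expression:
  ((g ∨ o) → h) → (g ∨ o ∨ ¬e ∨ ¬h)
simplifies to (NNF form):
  g ∨ o ∨ ¬e ∨ ¬h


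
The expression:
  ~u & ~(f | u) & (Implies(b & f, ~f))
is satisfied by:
  {u: False, f: False}


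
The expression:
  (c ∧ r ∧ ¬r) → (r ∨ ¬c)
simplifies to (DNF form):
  True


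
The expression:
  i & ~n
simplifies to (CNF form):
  i & ~n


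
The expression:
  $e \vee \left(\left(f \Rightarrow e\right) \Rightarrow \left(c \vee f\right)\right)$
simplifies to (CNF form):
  $c \vee e \vee f$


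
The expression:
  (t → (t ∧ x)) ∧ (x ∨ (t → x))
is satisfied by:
  {x: True, t: False}
  {t: False, x: False}
  {t: True, x: True}


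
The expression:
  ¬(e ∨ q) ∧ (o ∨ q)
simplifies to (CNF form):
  o ∧ ¬e ∧ ¬q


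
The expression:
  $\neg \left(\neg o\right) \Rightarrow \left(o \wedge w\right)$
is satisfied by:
  {w: True, o: False}
  {o: False, w: False}
  {o: True, w: True}


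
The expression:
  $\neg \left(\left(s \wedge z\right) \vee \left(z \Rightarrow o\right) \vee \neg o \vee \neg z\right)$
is never true.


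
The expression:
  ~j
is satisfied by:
  {j: False}


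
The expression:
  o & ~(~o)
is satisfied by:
  {o: True}


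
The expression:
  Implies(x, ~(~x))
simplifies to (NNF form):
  True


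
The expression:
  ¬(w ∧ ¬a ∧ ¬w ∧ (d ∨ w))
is always true.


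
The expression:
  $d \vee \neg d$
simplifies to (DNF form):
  $\text{True}$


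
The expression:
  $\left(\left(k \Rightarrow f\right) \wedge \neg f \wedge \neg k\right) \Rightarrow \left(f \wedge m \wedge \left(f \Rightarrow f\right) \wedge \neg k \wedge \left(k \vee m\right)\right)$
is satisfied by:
  {k: True, f: True}
  {k: True, f: False}
  {f: True, k: False}


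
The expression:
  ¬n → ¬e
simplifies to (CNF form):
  n ∨ ¬e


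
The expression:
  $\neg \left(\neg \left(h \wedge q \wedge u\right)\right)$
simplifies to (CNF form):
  $h \wedge q \wedge u$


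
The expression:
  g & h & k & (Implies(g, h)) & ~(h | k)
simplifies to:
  False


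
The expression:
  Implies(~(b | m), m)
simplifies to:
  b | m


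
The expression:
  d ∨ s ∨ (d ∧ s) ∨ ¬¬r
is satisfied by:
  {r: True, d: True, s: True}
  {r: True, d: True, s: False}
  {r: True, s: True, d: False}
  {r: True, s: False, d: False}
  {d: True, s: True, r: False}
  {d: True, s: False, r: False}
  {s: True, d: False, r: False}


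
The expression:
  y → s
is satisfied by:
  {s: True, y: False}
  {y: False, s: False}
  {y: True, s: True}


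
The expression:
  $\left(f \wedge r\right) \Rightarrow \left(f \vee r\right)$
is always true.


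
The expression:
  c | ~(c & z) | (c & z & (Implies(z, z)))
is always true.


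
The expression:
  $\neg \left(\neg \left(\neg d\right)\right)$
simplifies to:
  $\neg d$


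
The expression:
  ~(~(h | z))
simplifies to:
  h | z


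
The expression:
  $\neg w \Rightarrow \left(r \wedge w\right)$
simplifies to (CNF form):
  $w$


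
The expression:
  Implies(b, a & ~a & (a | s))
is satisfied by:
  {b: False}


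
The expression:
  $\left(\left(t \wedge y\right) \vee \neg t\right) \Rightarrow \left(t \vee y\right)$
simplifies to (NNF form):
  $t \vee y$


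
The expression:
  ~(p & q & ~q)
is always true.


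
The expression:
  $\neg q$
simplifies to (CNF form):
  $\neg q$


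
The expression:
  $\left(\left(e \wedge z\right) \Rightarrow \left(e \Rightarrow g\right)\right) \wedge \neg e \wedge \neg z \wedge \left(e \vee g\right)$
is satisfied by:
  {g: True, e: False, z: False}


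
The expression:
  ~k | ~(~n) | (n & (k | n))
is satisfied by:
  {n: True, k: False}
  {k: False, n: False}
  {k: True, n: True}


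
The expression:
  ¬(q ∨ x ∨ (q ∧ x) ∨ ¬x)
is never true.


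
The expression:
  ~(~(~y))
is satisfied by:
  {y: False}


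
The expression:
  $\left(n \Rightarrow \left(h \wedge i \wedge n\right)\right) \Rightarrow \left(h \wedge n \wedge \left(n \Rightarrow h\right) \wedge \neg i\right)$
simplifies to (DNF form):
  $\left(n \wedge \neg h\right) \vee \left(n \wedge \neg i\right)$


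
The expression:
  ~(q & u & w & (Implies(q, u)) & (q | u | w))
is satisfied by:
  {w: False, u: False, q: False}
  {q: True, w: False, u: False}
  {u: True, w: False, q: False}
  {q: True, u: True, w: False}
  {w: True, q: False, u: False}
  {q: True, w: True, u: False}
  {u: True, w: True, q: False}


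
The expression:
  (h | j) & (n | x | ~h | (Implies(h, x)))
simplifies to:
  (h & n) | (h & x) | (j & ~h)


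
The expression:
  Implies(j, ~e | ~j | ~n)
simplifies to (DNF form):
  ~e | ~j | ~n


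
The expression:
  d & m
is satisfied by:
  {m: True, d: True}


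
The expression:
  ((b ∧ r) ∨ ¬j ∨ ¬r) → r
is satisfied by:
  {r: True}


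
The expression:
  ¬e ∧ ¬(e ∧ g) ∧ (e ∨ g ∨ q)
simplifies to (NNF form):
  ¬e ∧ (g ∨ q)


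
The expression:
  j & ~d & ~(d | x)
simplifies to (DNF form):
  j & ~d & ~x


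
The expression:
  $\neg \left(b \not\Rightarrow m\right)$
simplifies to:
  $m \vee \neg b$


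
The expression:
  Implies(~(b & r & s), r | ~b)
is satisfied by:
  {r: True, b: False}
  {b: False, r: False}
  {b: True, r: True}


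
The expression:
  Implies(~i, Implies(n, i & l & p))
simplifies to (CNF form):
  i | ~n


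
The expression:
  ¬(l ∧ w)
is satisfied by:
  {l: False, w: False}
  {w: True, l: False}
  {l: True, w: False}


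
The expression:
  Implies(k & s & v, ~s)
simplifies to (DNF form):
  ~k | ~s | ~v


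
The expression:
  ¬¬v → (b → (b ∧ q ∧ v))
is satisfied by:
  {q: True, v: False, b: False}
  {v: False, b: False, q: False}
  {b: True, q: True, v: False}
  {b: True, v: False, q: False}
  {q: True, v: True, b: False}
  {v: True, q: False, b: False}
  {b: True, v: True, q: True}


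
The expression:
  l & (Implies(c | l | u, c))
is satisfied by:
  {c: True, l: True}


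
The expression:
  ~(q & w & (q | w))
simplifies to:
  ~q | ~w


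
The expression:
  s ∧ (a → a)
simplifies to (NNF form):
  s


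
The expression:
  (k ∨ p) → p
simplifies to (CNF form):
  p ∨ ¬k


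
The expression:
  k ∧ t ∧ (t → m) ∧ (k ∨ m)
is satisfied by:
  {t: True, m: True, k: True}


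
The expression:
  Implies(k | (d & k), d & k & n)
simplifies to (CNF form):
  (d | ~k) & (n | ~k)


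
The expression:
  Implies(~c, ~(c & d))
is always true.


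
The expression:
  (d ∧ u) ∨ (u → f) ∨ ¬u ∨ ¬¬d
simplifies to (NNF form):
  d ∨ f ∨ ¬u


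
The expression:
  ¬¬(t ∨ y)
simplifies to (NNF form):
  t ∨ y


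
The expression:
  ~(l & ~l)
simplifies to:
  True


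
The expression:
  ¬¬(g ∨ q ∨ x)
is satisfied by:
  {x: True, q: True, g: True}
  {x: True, q: True, g: False}
  {x: True, g: True, q: False}
  {x: True, g: False, q: False}
  {q: True, g: True, x: False}
  {q: True, g: False, x: False}
  {g: True, q: False, x: False}


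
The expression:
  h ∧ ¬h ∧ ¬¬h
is never true.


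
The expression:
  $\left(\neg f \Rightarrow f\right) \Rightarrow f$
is always true.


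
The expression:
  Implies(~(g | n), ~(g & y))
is always true.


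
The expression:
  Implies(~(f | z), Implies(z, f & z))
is always true.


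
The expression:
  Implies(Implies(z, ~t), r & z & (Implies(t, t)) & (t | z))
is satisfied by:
  {z: True, r: True, t: True}
  {z: True, r: True, t: False}
  {z: True, t: True, r: False}


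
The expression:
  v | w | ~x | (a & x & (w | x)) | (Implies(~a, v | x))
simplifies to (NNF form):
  True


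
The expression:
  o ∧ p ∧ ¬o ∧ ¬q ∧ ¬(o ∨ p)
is never true.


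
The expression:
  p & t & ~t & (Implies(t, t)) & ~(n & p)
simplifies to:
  False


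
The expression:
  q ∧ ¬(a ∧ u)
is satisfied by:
  {q: True, u: False, a: False}
  {a: True, q: True, u: False}
  {u: True, q: True, a: False}


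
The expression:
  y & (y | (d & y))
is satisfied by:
  {y: True}


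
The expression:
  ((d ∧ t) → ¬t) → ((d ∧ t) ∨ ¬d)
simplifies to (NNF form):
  t ∨ ¬d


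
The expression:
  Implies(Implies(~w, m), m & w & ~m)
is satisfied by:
  {w: False, m: False}


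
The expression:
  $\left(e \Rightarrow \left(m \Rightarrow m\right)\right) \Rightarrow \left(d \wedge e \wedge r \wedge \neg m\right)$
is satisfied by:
  {r: True, e: True, d: True, m: False}


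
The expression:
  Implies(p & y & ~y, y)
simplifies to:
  True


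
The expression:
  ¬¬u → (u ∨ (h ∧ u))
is always true.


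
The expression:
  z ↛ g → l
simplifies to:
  g ∨ l ∨ ¬z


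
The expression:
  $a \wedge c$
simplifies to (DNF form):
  $a \wedge c$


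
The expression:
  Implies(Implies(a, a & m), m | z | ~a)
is always true.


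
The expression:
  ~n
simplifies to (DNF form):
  ~n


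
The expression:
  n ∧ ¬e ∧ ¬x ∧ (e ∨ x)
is never true.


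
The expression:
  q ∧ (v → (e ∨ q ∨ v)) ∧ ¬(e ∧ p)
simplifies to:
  q ∧ (¬e ∨ ¬p)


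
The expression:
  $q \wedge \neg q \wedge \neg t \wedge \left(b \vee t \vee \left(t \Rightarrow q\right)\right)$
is never true.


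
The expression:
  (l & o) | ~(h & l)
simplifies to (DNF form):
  o | ~h | ~l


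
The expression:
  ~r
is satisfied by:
  {r: False}


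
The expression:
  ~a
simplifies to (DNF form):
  ~a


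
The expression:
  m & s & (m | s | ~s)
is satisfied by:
  {m: True, s: True}


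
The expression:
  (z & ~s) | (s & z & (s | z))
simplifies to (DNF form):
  z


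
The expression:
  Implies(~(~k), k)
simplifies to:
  True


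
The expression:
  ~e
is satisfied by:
  {e: False}


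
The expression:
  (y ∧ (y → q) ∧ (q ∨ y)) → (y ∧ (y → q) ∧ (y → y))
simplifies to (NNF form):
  True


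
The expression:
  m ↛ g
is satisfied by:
  {m: True, g: False}


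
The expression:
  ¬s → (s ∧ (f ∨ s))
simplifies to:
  s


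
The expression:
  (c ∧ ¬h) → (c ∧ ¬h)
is always true.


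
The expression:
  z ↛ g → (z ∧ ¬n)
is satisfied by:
  {g: True, z: False, n: False}
  {g: False, z: False, n: False}
  {n: True, g: True, z: False}
  {n: True, g: False, z: False}
  {z: True, g: True, n: False}
  {z: True, g: False, n: False}
  {z: True, n: True, g: True}
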